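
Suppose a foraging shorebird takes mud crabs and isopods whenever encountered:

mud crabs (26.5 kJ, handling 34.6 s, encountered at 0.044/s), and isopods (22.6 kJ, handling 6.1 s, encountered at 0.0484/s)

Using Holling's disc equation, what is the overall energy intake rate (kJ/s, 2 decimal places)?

R = Σλ_iE_i / (1 + Σλ_ih_i)
Numerator: 0.044×26.5 + 0.0484×22.6 = 2.26
Denominator: 1 + 0.044×34.6 + 0.0484×6.1 = 2.818
R = 2.26/2.818 = 0.802 kJ/s

0.80 kJ/s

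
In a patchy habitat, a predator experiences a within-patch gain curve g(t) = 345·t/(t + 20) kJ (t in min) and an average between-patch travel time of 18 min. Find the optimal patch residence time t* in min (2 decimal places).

18.97 min

By the marginal value theorem, leave when the instantaneous gain rate g'(t) equals the habitat-wide average g(t)/(T + t).
g'(t) = 345·20/(t + 20)². Setting 345·20/(t+20)² = 345t/[(t+20)(18+t)] gives 20(18+t) = t(t+20), so t² = 20×18 = 360.
t* = √360 = 18.97 min.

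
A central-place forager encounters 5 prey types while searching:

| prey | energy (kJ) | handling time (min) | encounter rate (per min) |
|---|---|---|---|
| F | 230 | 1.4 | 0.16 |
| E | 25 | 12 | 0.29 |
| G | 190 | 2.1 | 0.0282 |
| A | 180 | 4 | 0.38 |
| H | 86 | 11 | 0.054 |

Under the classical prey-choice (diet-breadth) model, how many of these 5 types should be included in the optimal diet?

3

E/h in descending order: F 164, G 90.5, A 45, H 7.82, E 2.08 kJ/min. The optimal diet is the largest prefix of this list for which every included type satisfies E_i/h_i > R on the types above it.
Rate on top 1: 30.07. G: 90.5 > 30.07 → include.
Rate on top 2: 32.85. A: 45 > 32.85 → include.
Rate on top 3: 39.44. H: 7.82 < 39.44 → exclude; stop.
Optimal diet: F, G, A — 3 of 5 types.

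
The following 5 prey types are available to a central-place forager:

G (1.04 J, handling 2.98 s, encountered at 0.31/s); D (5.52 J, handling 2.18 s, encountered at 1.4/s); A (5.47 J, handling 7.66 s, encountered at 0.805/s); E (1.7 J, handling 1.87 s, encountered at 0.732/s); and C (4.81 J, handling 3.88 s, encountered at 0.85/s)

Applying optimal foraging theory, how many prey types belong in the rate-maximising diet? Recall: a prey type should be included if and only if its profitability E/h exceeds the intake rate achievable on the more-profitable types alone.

Profitabilities (E/h, J/s): D 2.53, C 1.24, E 0.909, A 0.714, G 0.349. Add prey in this order while the next type's profitability exceeds the intake rate on those already taken.
Rate on top 1: 1.907. C: 1.24 < 1.907 → exclude; stop.
Optimal diet: D — 1 of 5 types.

1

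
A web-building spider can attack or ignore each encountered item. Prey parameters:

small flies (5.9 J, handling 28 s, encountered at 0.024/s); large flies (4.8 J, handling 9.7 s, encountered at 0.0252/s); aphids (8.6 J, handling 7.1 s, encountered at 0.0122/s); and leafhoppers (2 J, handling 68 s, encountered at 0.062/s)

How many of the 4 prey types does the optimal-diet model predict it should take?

3

Profitabilities (E/h, J/s): aphids 1.21, large flies 0.495, small flies 0.211, leafhoppers 0.0294. Add prey in this order while the next type's profitability exceeds the intake rate on those already taken.
Rate on top 1: 0.09656. large flies: 0.495 > 0.09656 → include.
Rate on top 2: 0.1697. small flies: 0.211 > 0.1697 → include.
Rate on top 3: 0.1835. leafhoppers: 0.0294 < 0.1835 → exclude; stop.
Optimal diet: aphids, large flies, small flies — 3 of 4 types.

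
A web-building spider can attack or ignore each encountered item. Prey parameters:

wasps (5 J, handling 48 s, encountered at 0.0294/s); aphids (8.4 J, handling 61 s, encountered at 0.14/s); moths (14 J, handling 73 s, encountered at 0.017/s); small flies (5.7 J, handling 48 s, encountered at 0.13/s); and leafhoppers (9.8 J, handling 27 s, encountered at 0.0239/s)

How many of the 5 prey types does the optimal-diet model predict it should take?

2

E/h in descending order: leafhoppers 0.363, moths 0.192, aphids 0.138, small flies 0.119, wasps 0.104 J/s. The optimal diet is the largest prefix of this list for which every included type satisfies E_i/h_i > R on the types above it.
Rate on top 1: 0.1424. moths: 0.192 > 0.1424 → include.
Rate on top 2: 0.1636. aphids: 0.138 < 0.1636 → exclude; stop.
Optimal diet: leafhoppers, moths — 2 of 5 types.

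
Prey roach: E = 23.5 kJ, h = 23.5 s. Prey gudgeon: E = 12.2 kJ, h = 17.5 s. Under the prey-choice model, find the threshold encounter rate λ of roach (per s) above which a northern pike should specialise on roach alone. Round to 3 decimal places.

0.098 per s

The zero-one rule: include gudgeon iff E₂/h₂ > λE₁/(1+λh₁). Equality gives the switch point.
λE₁h₂ = E₂ + λE₂h₁ ⇒ λ = E₂/(E₁h₂ − E₂h₁) = 12.2/(411.2 − 286.7) = 0.09795 per s.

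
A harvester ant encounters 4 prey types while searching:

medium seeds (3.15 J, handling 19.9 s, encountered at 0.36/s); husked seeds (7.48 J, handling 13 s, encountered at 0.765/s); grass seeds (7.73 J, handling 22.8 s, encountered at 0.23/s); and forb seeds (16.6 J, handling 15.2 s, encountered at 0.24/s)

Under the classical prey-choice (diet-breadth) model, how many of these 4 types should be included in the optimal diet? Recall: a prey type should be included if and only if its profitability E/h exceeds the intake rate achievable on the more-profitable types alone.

1

Rank by E/h (J/s): forb seeds 1.09, husked seeds 0.575, grass seeds 0.339, medium seeds 0.158. Include each in turn until the next type's E/h falls below the running intake rate.
Rate on top 1: 0.8571. husked seeds: 0.575 < 0.8571 → exclude; stop.
Optimal diet: forb seeds — 1 of 4 types.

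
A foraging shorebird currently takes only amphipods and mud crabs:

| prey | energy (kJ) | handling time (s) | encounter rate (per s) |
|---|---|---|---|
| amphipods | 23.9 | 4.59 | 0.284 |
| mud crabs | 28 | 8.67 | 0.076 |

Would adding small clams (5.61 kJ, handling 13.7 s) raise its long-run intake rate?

No

Intake rate on the current diet: R = (0.284×23.9 + 0.076×28) / (1 + 0.284×4.59 + 0.076×8.67) = 8.916/2.962 = 3.01 kJ/s.
small clams: E/h = 5.61/13.7 = 0.4095 kJ/s.
Since 0.4095 < R, time spent handling small clams is better spent searching.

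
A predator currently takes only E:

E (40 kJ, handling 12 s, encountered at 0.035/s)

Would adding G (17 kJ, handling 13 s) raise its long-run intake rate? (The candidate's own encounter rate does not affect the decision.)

Intake rate on the current diet: R = (0.035×40) / (1 + 0.035×12) = 1.4/1.42 = 0.9859 kJ/s.
G: E/h = 17/13 = 1.308 kJ/s.
1.308 > 0.9859, so adding G raises the average — include it.

Yes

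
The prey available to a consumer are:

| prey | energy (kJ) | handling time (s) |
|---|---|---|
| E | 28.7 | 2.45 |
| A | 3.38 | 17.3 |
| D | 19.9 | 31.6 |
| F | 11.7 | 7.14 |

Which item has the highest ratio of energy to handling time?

Profitability E/h (kJ/s): E = 28.7/2.45 = 11.7, A = 3.38/17.3 = 0.195, D = 19.9/31.6 = 0.63, F = 11.7/7.14 = 1.64.
Ranked: E > F > D > A.

E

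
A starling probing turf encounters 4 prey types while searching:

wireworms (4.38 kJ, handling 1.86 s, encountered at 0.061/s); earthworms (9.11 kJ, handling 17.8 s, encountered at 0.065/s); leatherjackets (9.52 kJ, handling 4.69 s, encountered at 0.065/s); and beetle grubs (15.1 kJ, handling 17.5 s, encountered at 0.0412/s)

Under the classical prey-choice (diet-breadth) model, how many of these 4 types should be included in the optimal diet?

E/h in descending order: wireworms 2.35, leatherjackets 2.03, beetle grubs 0.863, earthworms 0.512 kJ/s. The optimal diet is the largest prefix of this list for which every included type satisfies E_i/h_i > R on the types above it.
Rate on top 1: 0.24. leatherjackets: 2.03 > 0.24 → include.
Rate on top 2: 0.6247. beetle grubs: 0.863 > 0.6247 → include.
Rate on top 3: 0.7049. earthworms: 0.512 < 0.7049 → exclude; stop.
Optimal diet: wireworms, leatherjackets, beetle grubs — 3 of 4 types.

3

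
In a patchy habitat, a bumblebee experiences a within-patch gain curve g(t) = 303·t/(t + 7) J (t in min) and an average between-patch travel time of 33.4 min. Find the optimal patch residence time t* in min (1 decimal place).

15.3 min

By the marginal value theorem, leave when the instantaneous gain rate g'(t) equals the habitat-wide average g(t)/(T + t).
g'(t) = 303·7/(t + 7)². Setting 303·7/(t+7)² = 303t/[(t+7)(33.4+t)] gives 7(33.4+t) = t(t+7), so t² = 7×33.4 = 233.8.
t* = √233.8 = 15.29 min.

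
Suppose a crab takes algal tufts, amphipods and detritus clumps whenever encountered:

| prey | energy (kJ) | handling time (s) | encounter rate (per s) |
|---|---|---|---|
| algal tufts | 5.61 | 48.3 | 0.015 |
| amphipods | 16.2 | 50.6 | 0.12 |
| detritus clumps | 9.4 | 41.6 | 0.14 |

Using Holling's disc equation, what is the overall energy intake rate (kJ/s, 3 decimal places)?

R = (0.015×5.61 + 0.12×16.2 + 0.14×9.4) / (1 + 0.015×48.3 + 0.12×50.6 + 0.14×41.6) = 3.344/13.62 = 0.2455 kJ/s.

0.246 kJ/s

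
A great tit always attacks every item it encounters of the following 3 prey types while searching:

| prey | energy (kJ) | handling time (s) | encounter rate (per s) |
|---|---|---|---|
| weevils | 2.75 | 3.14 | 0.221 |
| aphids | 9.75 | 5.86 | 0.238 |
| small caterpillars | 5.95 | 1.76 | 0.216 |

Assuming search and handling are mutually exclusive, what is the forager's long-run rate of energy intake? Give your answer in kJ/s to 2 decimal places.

1.21 kJ/s

Energy encountered per unit search time: 0.221×2.75 + 0.238×9.75 + 0.216×5.95 = 4.213 kJ/s.
Handling time per unit search time: 0.221×3.14 + 0.238×5.86 + 0.216×1.76 = 2.469.
Rate = 4.213/(1 + 2.469) = 1.215 kJ/s.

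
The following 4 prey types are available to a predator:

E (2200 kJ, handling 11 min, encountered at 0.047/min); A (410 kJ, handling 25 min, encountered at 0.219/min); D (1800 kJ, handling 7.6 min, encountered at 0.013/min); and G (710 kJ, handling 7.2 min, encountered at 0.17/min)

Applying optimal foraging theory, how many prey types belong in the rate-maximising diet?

E/h in descending order: D 237, E 200, G 98.6, A 16.4 kJ/min. The optimal diet is the largest prefix of this list for which every included type satisfies E_i/h_i > R on the types above it.
Rate on top 1: 21.3. E: 200 > 21.3 → include.
Rate on top 2: 78.48. G: 98.6 > 78.48 → include.
Rate on top 3: 87.15. A: 16.4 < 87.15 → exclude; stop.
Optimal diet: D, E, G — 3 of 4 types.

3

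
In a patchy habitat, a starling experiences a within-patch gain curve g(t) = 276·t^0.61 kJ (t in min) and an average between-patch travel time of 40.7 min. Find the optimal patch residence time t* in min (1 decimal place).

By the marginal value theorem, leave when the instantaneous gain rate g'(t) equals the habitat-wide average g(t)/(T + t).
g'(t) = 0.61·276·t^-0.39. Setting 0.61·276·t^-0.39 = 276·t^0.61/(40.7+t) gives 0.61(40.7+t) = t, so 0.39·t = 0.61×40.7.
t* = 0.61×40.7/0.39 = 63.66 min.

63.7 min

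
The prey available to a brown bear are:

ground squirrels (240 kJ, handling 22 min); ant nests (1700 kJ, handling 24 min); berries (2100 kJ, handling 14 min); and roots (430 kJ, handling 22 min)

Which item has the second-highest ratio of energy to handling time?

In descending order of E/h:
berries: 2100/14 = 150 kJ/min
ant nests: 1700/24 = 70.8 kJ/min
roots: 430/22 = 19.5 kJ/min
ground squirrels: 240/22 = 10.9 kJ/min

ant nests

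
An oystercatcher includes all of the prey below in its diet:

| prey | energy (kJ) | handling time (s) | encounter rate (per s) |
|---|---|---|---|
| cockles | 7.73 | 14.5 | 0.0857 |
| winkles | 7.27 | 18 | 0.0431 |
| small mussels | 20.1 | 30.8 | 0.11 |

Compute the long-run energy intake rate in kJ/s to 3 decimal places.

Energy encountered per unit search time: 0.0857×7.73 + 0.0431×7.27 + 0.11×20.1 = 3.187 kJ/s.
Handling time per unit search time: 0.0857×14.5 + 0.0431×18 + 0.11×30.8 = 5.406.
Rate = 3.187/(1 + 5.406) = 0.4974 kJ/s.

0.497 kJ/s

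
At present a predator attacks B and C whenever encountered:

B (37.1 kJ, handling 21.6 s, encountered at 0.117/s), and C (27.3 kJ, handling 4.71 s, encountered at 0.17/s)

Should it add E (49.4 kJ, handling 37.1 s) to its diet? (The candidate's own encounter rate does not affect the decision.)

On B and C alone, R = ΣλE/(1+Σλh) = 8.982/4.328 = 2.075 kJ/s.
Profitability of E: 49.4/37.1 = 1.332 kJ/s.
Since 1.332 < R, time spent handling E is better spent searching.

No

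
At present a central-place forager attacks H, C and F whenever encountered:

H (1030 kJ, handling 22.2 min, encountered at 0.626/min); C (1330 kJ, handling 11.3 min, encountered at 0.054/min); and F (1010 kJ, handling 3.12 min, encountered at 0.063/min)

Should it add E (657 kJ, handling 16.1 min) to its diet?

Intake rate on the current diet: R = (0.626×1030 + 0.054×1330 + 0.063×1010) / (1 + 0.626×22.2 + 0.054×11.3 + 0.063×3.12) = 780.2/15.7 = 49.68 kJ/min.
Profitability of E: 657/16.1 = 40.81 kJ/min.
40.81 < 49.68, so adding E would lower the average — exclude it.

No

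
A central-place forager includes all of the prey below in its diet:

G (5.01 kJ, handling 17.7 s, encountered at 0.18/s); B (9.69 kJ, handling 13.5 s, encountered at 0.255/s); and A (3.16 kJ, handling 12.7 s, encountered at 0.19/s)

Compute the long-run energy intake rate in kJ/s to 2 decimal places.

0.40 kJ/s

Energy encountered per unit search time: 0.18×5.01 + 0.255×9.69 + 0.19×3.16 = 3.973 kJ/s.
Handling time per unit search time: 0.18×17.7 + 0.255×13.5 + 0.19×12.7 = 9.041.
Rate = 3.973/(1 + 9.041) = 0.3957 kJ/s.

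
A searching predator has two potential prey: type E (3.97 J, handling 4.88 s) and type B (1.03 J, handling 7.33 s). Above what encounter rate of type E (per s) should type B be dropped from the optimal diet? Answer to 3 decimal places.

At the threshold, the rate on type E alone equals the profitability of type B: λ·3.97/(1 + λ·4.88) = 1.03/7.33 = 0.1405.
Rearranging, λ(3.97 − 0.1405×4.88) = 0.1405, so λ = 0.1405/3.284 = 0.04279 per s.

0.043 per s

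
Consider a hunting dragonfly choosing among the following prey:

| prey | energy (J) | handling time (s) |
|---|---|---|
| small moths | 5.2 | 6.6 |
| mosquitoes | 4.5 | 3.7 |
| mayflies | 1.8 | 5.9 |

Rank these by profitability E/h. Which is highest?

Profitability E/h (J/s): small moths = 5.2/6.6 = 0.788, mosquitoes = 4.5/3.7 = 1.22, mayflies = 1.8/5.9 = 0.305.
Ranked: mosquitoes > small moths > mayflies.

mosquitoes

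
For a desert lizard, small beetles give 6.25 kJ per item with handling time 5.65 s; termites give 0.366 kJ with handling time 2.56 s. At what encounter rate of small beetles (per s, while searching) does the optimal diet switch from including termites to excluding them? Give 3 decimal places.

The zero-one rule: include termites iff E₂/h₂ > λE₁/(1+λh₁). Equality gives the switch point.
λE₁h₂ = E₂ + λE₂h₁ ⇒ λ = E₂/(E₁h₂ − E₂h₁) = 0.366/(16 − 2.068) = 0.02627 per s.

0.026 per s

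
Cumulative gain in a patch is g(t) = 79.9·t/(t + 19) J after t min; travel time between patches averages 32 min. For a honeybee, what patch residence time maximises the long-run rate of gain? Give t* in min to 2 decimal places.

By the marginal value theorem, leave when the instantaneous gain rate g'(t) equals the habitat-wide average g(t)/(T + t).
g'(t) = 79.9·19/(t + 19)². Setting 79.9·19/(t+19)² = 79.9t/[(t+19)(32+t)] gives 19(32+t) = t(t+19), so t² = 19×32 = 608.
t* = √608 = 24.66 min.

24.66 min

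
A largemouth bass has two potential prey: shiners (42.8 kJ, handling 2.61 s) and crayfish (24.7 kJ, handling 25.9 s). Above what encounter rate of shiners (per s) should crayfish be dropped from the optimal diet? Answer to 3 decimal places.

The zero-one rule: include crayfish iff E₂/h₂ > λE₁/(1+λh₁). Equality gives the switch point.
λE₁h₂ = E₂ + λE₂h₁ ⇒ λ = E₂/(E₁h₂ − E₂h₁) = 24.7/(1109 − 64.47) = 0.02366 per s.

0.024 per s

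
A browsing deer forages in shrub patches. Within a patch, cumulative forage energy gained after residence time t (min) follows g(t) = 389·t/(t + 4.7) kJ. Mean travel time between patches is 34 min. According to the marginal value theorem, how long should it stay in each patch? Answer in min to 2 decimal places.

12.64 min

By the marginal value theorem, leave when the instantaneous gain rate g'(t) equals the habitat-wide average g(t)/(T + t).
g'(t) = 389·4.7/(t + 4.7)². Setting 389·4.7/(t+4.7)² = 389t/[(t+4.7)(34+t)] gives 4.7(34+t) = t(t+4.7), so t² = 4.7×34 = 159.8.
t* = √159.8 = 12.64 min.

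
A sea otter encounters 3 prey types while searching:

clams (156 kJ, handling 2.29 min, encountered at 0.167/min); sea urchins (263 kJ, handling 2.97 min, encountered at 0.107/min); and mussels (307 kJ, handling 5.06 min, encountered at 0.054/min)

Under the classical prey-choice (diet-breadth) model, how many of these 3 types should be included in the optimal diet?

3

Rank by E/h (kJ/min): sea urchins 88.6, clams 68.1, mussels 60.7. Include each in turn until the next type's E/h falls below the running intake rate.
Rate on top 1: 21.35. clams: 68.1 > 21.35 → include.
Rate on top 2: 31.87. mussels: 60.7 > 31.87 → include.
Optimal diet: sea urchins, clams, mussels — 3 of 3 types.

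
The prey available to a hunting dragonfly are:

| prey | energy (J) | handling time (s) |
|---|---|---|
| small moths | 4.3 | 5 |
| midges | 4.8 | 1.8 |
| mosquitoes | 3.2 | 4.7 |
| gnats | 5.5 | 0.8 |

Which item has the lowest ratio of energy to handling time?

In descending order of E/h:
gnats: 5.5/0.8 = 6.88 J/s
midges: 4.8/1.8 = 2.67 J/s
small moths: 4.3/5 = 0.86 J/s
mosquitoes: 3.2/4.7 = 0.681 J/s

mosquitoes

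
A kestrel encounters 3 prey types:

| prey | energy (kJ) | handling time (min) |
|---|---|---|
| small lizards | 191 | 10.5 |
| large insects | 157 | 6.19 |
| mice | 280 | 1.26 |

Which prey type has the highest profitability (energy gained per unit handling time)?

mice

In descending order of E/h:
mice: 280/1.26 = 222 kJ/min
large insects: 157/6.19 = 25.4 kJ/min
small lizards: 191/10.5 = 18.2 kJ/min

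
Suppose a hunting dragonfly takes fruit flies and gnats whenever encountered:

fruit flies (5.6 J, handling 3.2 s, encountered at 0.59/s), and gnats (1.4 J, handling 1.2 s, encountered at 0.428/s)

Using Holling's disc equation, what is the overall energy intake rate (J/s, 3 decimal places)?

1.147 J/s

R = (0.59×5.6 + 0.428×1.4) / (1 + 0.59×3.2 + 0.428×1.2) = 3.903/3.402 = 1.147 J/s.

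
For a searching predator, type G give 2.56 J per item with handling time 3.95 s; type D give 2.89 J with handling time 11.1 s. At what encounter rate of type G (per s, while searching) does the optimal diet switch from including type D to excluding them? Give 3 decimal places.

0.170 per s

The zero-one rule: include type D iff E₂/h₂ > λE₁/(1+λh₁). Equality gives the switch point.
λE₁h₂ = E₂ + λE₂h₁ ⇒ λ = E₂/(E₁h₂ − E₂h₁) = 2.89/(28.42 − 11.42) = 0.17 per s.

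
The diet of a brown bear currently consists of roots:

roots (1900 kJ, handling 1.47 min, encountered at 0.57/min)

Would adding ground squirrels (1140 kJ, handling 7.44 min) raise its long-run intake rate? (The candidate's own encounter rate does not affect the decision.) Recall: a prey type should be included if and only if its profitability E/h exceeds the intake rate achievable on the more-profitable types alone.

No

On roots alone, R = ΣλE/(1+Σλh) = 1083/1.838 = 589.3 kJ/min.
Profitability of ground squirrels: 1140/7.44 = 153.2 kJ/min.
153.2 < 589.3, so adding ground squirrels would lower the average — exclude it.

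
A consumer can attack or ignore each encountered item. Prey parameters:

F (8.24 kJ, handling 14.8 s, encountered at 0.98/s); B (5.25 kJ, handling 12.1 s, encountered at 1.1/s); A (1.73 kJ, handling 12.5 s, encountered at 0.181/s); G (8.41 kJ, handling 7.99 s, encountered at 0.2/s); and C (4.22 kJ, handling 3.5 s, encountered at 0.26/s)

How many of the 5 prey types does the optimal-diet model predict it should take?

2

Profitabilities (E/h, kJ/s): C 1.21, G 1.05, F 0.557, B 0.434, A 0.138. Add prey in this order while the next type's profitability exceeds the intake rate on those already taken.
Rate on top 1: 0.5745. G: 1.05 > 0.5745 → include.
Rate on top 2: 0.7922. F: 0.557 < 0.7922 → exclude; stop.
Optimal diet: C, G — 2 of 5 types.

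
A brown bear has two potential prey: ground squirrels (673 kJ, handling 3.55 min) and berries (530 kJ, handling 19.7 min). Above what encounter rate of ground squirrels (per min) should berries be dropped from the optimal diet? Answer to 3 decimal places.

Drop berries once their profitability E₂/h₂ falls below the rate achievable on ground squirrels alone: E₂/h₂ = λE₁/(1 + λh₁).
Solve for λ: λE₁h₂ = E₂(1 + λh₁) → λ(E₁h₂ − E₂h₁) = E₂ → λ = E₂/(E₁h₂ − E₂h₁).
λ = 530/(673×19.7 − 530×3.55) = 530/1.138e+04 = 0.04659 per min.

0.047 per min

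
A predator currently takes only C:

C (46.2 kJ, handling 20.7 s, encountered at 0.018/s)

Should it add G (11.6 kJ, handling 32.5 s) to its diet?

No

On C alone, R = ΣλE/(1+Σλh) = 0.8316/1.373 = 0.6059 kJ/s.
Profitability of G: 11.6/32.5 = 0.3569 kJ/s.
Since 0.3569 < R, time spent handling G is better spent searching.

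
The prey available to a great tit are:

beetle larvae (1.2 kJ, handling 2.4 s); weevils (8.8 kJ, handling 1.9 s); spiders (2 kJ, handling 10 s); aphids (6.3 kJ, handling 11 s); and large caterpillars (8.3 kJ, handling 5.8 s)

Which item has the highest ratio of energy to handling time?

weevils

In descending order of E/h:
weevils: 8.8/1.9 = 4.63 kJ/s
large caterpillars: 8.3/5.8 = 1.43 kJ/s
aphids: 6.3/11 = 0.573 kJ/s
beetle larvae: 1.2/2.4 = 0.5 kJ/s
spiders: 2/10 = 0.2 kJ/s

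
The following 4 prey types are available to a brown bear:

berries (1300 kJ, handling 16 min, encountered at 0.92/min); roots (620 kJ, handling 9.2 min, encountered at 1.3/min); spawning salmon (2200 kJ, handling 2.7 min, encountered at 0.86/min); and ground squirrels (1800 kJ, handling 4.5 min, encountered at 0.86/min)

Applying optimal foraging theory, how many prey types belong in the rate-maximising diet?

Rank by E/h (kJ/min): spawning salmon 815, ground squirrels 400, berries 81.2, roots 67.4. Include each in turn until the next type's E/h falls below the running intake rate.
Rate on top 1: 569.5. ground squirrels: 400 < 569.5 → exclude; stop.
Optimal diet: spawning salmon — 1 of 4 types.

1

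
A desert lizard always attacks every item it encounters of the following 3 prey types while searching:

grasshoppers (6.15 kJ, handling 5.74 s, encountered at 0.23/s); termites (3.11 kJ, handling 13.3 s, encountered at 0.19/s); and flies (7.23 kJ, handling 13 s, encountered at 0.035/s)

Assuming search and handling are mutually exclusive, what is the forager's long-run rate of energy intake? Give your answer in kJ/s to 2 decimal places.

R = Σλ_iE_i / (1 + Σλ_ih_i)
Numerator: 0.23×6.15 + 0.19×3.11 + 0.035×7.23 = 2.258
Denominator: 1 + 0.23×5.74 + 0.19×13.3 + 0.035×13 = 5.302
R = 2.258/5.302 = 0.4259 kJ/s

0.43 kJ/s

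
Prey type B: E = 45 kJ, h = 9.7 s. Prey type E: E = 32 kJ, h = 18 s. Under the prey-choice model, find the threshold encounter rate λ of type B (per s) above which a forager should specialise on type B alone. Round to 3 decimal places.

0.064 per s

The zero-one rule: include type E iff E₂/h₂ > λE₁/(1+λh₁). Equality gives the switch point.
λE₁h₂ = E₂ + λE₂h₁ ⇒ λ = E₂/(E₁h₂ − E₂h₁) = 32/(810 − 310.4) = 0.06405 per s.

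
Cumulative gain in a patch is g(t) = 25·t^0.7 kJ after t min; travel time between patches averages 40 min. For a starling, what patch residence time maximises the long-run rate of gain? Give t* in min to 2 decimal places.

93.33 min

By the marginal value theorem, leave when the instantaneous gain rate g'(t) equals the habitat-wide average g(t)/(T + t).
g'(t) = 0.7·25·t^-0.3. Setting 0.7·25·t^-0.3 = 25·t^0.7/(40+t) gives 0.7(40+t) = t, so 0.30·t = 0.7×40.
t* = 0.7×40/0.30 = 93.33 min.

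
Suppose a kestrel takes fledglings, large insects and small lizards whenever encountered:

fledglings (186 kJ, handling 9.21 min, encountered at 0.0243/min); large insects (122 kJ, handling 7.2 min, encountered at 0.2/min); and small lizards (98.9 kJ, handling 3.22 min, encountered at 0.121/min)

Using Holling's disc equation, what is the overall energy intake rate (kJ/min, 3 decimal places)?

Energy encountered per unit search time: 0.0243×186 + 0.2×122 + 0.121×98.9 = 40.89 kJ/min.
Handling time per unit search time: 0.0243×9.21 + 0.2×7.2 + 0.121×3.22 = 2.053.
Rate = 40.89/(1 + 2.053) = 13.39 kJ/min.

13.390 kJ/min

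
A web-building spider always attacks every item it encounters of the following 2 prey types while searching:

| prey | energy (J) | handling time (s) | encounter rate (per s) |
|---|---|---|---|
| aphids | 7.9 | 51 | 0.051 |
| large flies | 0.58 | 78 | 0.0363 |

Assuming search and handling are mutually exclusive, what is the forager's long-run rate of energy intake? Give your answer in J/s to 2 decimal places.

Energy encountered per unit search time: 0.051×7.9 + 0.0363×0.58 = 0.424 J/s.
Handling time per unit search time: 0.051×51 + 0.0363×78 = 5.432.
Rate = 0.424/(1 + 5.432) = 0.06591 J/s.

0.07 J/s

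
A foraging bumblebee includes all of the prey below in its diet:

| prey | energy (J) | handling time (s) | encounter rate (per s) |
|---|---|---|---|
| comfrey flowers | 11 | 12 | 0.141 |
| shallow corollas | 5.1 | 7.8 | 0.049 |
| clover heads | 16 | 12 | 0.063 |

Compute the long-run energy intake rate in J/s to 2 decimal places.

R = Σλ_iE_i / (1 + Σλ_ih_i)
Numerator: 0.141×11 + 0.049×5.1 + 0.063×16 = 2.809
Denominator: 1 + 0.141×12 + 0.049×7.8 + 0.063×12 = 3.83
R = 2.809/3.83 = 0.7334 J/s

0.73 J/s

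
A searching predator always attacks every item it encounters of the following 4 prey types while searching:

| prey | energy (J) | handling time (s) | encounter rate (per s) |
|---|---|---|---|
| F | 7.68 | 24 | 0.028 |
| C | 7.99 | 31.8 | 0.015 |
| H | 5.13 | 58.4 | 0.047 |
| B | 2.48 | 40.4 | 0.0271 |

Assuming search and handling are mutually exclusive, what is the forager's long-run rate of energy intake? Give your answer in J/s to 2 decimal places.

0.11 J/s

R = (0.028×7.68 + 0.015×7.99 + 0.047×5.13 + 0.0271×2.48) / (1 + 0.028×24 + 0.015×31.8 + 0.047×58.4 + 0.0271×40.4) = 0.6432/5.989 = 0.1074 J/s.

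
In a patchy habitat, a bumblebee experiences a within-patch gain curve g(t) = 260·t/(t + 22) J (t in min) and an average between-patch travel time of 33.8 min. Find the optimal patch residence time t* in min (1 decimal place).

27.3 min

Maximise g(t)/(T+t): set derivative to zero → g'(t)(T+t) = g(t).
g'(t) = 260·22/(t + 22)². Setting 260·22/(t+22)² = 260t/[(t+22)(33.8+t)] gives 22(33.8+t) = t(t+22), so t² = 22×33.8 = 743.6.
t* = √743.6 = 27.27 min.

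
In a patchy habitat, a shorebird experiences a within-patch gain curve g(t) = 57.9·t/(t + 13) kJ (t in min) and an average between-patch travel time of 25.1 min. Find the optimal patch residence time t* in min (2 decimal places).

By the marginal value theorem, leave when the instantaneous gain rate g'(t) equals the habitat-wide average g(t)/(T + t).
g'(t) = 57.9·13/(t + 13)². Setting 57.9·13/(t+13)² = 57.9t/[(t+13)(25.1+t)] gives 13(25.1+t) = t(t+13), so t² = 13×25.1 = 326.3.
t* = √326.3 = 18.06 min.

18.06 min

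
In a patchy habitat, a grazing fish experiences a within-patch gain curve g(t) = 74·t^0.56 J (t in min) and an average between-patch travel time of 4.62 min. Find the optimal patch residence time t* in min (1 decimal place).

5.9 min

Maximise g(t)/(T+t): set derivative to zero → g'(t)(T+t) = g(t).
g'(t) = 0.56·74·t^-0.44. Setting 0.56·74·t^-0.44 = 74·t^0.56/(4.62+t) gives 0.56(4.62+t) = t, so 0.44·t = 0.56×4.62.
t* = 0.56×4.62/0.44 = 5.88 min.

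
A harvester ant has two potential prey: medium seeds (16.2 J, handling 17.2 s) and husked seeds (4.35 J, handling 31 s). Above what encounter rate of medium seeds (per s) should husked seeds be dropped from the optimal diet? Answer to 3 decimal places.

0.010 per s

At the threshold, the rate on medium seeds alone equals the profitability of husked seeds: λ·16.2/(1 + λ·17.2) = 4.35/31 = 0.1403.
Rearranging, λ(16.2 − 0.1403×17.2) = 0.1403, so λ = 0.1403/13.79 = 0.01018 per s.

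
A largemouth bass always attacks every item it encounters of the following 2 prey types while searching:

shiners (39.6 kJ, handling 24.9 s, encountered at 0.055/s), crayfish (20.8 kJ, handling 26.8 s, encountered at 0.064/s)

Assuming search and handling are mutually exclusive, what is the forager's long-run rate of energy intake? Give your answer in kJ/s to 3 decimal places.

0.859 kJ/s

Energy encountered per unit search time: 0.055×39.6 + 0.064×20.8 = 3.509 kJ/s.
Handling time per unit search time: 0.055×24.9 + 0.064×26.8 = 3.085.
Rate = 3.509/(1 + 3.085) = 0.8591 kJ/s.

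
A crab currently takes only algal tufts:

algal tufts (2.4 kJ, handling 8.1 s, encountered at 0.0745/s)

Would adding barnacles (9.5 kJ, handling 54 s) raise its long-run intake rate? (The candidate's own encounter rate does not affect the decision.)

Yes

Current rate: (0.0745×2.4)/(1 + 0.0745×8.1) = 0.1115 kJ/s.
Profitability of barnacles: 9.5/54 = 0.1759 kJ/s.
Since 0.1759 > R, including barnacles increases the long-run rate.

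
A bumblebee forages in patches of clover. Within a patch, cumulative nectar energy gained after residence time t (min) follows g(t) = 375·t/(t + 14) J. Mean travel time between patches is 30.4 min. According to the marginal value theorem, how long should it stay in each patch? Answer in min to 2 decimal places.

20.63 min

Optimal t* satisfies g'(t*) = g(t*)/(T + t*).
g'(t) = 375·14/(t + 14)². Setting 375·14/(t+14)² = 375t/[(t+14)(30.4+t)] gives 14(30.4+t) = t(t+14), so t² = 14×30.4 = 425.6.
t* = √425.6 = 20.63 min.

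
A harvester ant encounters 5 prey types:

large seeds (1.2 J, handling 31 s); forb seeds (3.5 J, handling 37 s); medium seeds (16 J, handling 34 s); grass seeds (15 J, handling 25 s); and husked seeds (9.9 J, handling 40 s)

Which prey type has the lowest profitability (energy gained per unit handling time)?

large seeds

Profitability E/h (J/s): large seeds = 1.2/31 = 0.0387, forb seeds = 3.5/37 = 0.0946, medium seeds = 16/34 = 0.471, grass seeds = 15/25 = 0.6, husked seeds = 9.9/40 = 0.247.
Ranked: grass seeds > medium seeds > husked seeds > forb seeds > large seeds.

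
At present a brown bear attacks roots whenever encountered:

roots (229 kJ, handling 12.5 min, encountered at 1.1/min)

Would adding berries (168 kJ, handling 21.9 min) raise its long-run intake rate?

No

Intake rate on the current diet: R = (1.1×229) / (1 + 1.1×12.5) = 251.9/14.75 = 17.08 kJ/min.
berries: E/h = 168/21.9 = 7.671 kJ/min.
7.671 < 17.08, so adding berries would lower the average — exclude it.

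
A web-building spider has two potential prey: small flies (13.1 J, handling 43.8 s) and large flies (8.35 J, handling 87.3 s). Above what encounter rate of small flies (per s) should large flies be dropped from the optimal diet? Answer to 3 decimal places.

0.011 per s

At the threshold, the rate on small flies alone equals the profitability of large flies: λ·13.1/(1 + λ·43.8) = 8.35/87.3 = 0.09565.
Rearranging, λ(13.1 − 0.09565×43.8) = 0.09565, so λ = 0.09565/8.911 = 0.01073 per s.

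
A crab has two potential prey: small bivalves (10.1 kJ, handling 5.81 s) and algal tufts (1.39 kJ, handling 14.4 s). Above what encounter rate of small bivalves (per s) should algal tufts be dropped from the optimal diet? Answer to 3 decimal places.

0.010 per s

At the threshold, the rate on small bivalves alone equals the profitability of algal tufts: λ·10.1/(1 + λ·5.81) = 1.39/14.4 = 0.09653.
Rearranging, λ(10.1 − 0.09653×5.81) = 0.09653, so λ = 0.09653/9.539 = 0.01012 per s.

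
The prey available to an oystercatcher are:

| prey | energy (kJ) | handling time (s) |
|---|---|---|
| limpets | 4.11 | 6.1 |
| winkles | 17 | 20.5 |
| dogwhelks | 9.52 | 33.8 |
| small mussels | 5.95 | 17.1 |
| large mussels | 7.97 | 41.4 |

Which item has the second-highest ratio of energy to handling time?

limpets

Profitability E/h (kJ/s): limpets = 4.11/6.1 = 0.674, winkles = 17/20.5 = 0.829, dogwhelks = 9.52/33.8 = 0.282, small mussels = 5.95/17.1 = 0.348, large mussels = 7.97/41.4 = 0.193.
Ranked: winkles > limpets > small mussels > dogwhelks > large mussels.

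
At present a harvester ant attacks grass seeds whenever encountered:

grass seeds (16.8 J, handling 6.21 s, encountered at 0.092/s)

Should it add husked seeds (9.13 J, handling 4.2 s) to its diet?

Current rate: (0.092×16.8)/(1 + 0.092×6.21) = 0.9836 J/s.
Profitability of husked seeds: 9.13/4.2 = 2.174 J/s.
Since 2.174 > R, including husked seeds increases the long-run rate.

Yes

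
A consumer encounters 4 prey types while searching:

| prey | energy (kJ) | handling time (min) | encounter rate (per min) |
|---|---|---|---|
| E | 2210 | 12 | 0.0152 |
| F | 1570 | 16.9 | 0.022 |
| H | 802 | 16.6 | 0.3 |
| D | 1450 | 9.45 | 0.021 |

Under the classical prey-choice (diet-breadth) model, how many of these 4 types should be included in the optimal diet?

3

E/h in descending order: E 184, D 153, F 92.9, H 48.3 kJ/min. The optimal diet is the largest prefix of this list for which every included type satisfies E_i/h_i > R on the types above it.
Rate on top 1: 28.41. D: 153 > 28.41 → include.
Rate on top 2: 46.38. F: 92.9 > 46.38 → include.
Rate on top 3: 56.25. H: 48.3 < 56.25 → exclude; stop.
Optimal diet: E, D, F — 3 of 4 types.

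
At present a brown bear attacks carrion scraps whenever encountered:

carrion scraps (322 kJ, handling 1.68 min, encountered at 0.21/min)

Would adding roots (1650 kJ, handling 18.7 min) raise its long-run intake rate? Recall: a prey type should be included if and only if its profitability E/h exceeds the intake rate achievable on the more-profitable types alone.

Current rate: (0.21×322)/(1 + 0.21×1.68) = 49.99 kJ/min.
Profitability of roots: 1650/18.7 = 88.24 kJ/min.
88.24 > 49.99, so adding roots raises the average — include it.

Yes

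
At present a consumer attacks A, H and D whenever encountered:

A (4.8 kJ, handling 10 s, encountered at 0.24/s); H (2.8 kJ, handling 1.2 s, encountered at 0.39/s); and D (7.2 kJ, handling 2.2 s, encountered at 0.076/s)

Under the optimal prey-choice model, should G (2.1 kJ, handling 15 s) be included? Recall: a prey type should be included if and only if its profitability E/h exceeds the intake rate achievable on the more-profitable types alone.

No

Intake rate on the current diet: R = (0.24×4.8 + 0.39×2.8 + 0.076×7.2) / (1 + 0.24×10 + 0.39×1.2 + 0.076×2.2) = 2.791/4.035 = 0.6917 kJ/s.
G: E/h = 2.1/15 = 0.14 kJ/s.
0.14 < 0.6917, so adding G would lower the average — exclude it.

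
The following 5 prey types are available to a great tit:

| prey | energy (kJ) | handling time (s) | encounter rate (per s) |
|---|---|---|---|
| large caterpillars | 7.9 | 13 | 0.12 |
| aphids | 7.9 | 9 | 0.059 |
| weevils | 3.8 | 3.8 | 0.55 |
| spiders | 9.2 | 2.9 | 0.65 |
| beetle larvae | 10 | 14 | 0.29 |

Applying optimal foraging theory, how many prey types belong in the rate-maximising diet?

Profitabilities (E/h, kJ/s): spiders 3.17, weevils 1, aphids 0.878, beetle larvae 0.714, large caterpillars 0.608. Add prey in this order while the next type's profitability exceeds the intake rate on those already taken.
Rate on top 1: 2.073. weevils: 1 < 2.073 → exclude; stop.
Optimal diet: spiders — 1 of 5 types.

1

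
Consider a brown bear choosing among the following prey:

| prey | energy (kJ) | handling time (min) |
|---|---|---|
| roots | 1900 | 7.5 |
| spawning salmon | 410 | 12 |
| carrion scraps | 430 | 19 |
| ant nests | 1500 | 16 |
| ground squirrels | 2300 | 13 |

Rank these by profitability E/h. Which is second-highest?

In descending order of E/h:
roots: 1900/7.5 = 253 kJ/min
ground squirrels: 2300/13 = 177 kJ/min
ant nests: 1500/16 = 93.8 kJ/min
spawning salmon: 410/12 = 34.2 kJ/min
carrion scraps: 430/19 = 22.6 kJ/min

ground squirrels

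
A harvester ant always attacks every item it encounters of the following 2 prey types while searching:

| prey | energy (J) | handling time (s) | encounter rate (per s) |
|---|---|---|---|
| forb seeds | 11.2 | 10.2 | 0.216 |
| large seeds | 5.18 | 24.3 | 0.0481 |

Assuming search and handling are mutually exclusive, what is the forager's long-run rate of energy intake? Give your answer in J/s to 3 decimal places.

0.610 J/s

R = Σλ_iE_i / (1 + Σλ_ih_i)
Numerator: 0.216×11.2 + 0.0481×5.18 = 2.668
Denominator: 1 + 0.216×10.2 + 0.0481×24.3 = 4.372
R = 2.668/4.372 = 0.6103 J/s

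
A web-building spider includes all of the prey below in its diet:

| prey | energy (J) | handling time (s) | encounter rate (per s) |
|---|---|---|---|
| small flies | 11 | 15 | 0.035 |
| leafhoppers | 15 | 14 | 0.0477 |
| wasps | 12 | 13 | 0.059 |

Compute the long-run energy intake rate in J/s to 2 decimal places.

0.61 J/s

R = (0.035×11 + 0.0477×15 + 0.059×12) / (1 + 0.035×15 + 0.0477×14 + 0.059×13) = 1.808/2.96 = 0.611 J/s.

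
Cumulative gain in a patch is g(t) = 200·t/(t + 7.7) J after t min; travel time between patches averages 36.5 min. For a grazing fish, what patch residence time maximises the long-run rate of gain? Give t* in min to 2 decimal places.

Optimal t* satisfies g'(t*) = g(t*)/(T + t*).
g'(t) = 200·7.7/(t + 7.7)². Setting 200·7.7/(t+7.7)² = 200t/[(t+7.7)(36.5+t)] gives 7.7(36.5+t) = t(t+7.7), so t² = 7.7×36.5 = 281.1.
t* = √281.1 = 16.76 min.

16.76 min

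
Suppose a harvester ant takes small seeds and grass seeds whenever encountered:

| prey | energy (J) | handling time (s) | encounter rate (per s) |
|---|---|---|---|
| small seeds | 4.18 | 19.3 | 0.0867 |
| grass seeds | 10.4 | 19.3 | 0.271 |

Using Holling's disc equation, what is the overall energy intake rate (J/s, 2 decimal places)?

Energy encountered per unit search time: 0.0867×4.18 + 0.271×10.4 = 3.181 J/s.
Handling time per unit search time: 0.0867×19.3 + 0.271×19.3 = 6.904.
Rate = 3.181/(1 + 6.904) = 0.4024 J/s.

0.40 J/s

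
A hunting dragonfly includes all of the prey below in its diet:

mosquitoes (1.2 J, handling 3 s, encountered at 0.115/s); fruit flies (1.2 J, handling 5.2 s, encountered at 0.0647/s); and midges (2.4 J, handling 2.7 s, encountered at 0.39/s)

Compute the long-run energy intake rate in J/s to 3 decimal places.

0.421 J/s

R = (0.115×1.2 + 0.0647×1.2 + 0.39×2.4) / (1 + 0.115×3 + 0.0647×5.2 + 0.39×2.7) = 1.152/2.734 = 0.4212 J/s.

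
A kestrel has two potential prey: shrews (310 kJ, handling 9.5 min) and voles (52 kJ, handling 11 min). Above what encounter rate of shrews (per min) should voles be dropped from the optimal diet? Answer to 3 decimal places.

0.018 per min

At the threshold, the rate on shrews alone equals the profitability of voles: λ·310/(1 + λ·9.5) = 52/11 = 4.727.
Rearranging, λ(310 − 4.727×9.5) = 4.727, so λ = 4.727/265.1 = 0.01783 per min.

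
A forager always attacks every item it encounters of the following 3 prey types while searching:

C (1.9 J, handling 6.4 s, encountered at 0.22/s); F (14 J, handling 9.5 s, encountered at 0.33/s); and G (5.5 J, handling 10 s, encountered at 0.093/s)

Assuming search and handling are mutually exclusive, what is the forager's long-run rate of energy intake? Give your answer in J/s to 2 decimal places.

0.86 J/s

R = (0.22×1.9 + 0.33×14 + 0.093×5.5) / (1 + 0.22×6.4 + 0.33×9.5 + 0.093×10) = 5.55/6.473 = 0.8573 J/s.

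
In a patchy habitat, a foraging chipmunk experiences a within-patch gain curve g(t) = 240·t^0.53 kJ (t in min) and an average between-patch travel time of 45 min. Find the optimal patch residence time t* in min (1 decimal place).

50.7 min

Maximise g(t)/(T+t): set derivative to zero → g'(t)(T+t) = g(t).
g'(t) = 0.53·240·t^-0.47. Setting 0.53·240·t^-0.47 = 240·t^0.53/(45+t) gives 0.53(45+t) = t, so 0.47·t = 0.53×45.
t* = 0.53×45/0.47 = 50.74 min.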